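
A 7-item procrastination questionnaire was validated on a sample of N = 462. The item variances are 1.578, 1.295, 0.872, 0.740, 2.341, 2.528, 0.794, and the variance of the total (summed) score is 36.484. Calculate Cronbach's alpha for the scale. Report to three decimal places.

Cronbach's alpha = 0.842

ΣVar(i) = 1.578 + 1.295 + 0.872 + 0.740 + 2.341 + 2.528 + 0.794 = 10.148
α = (k/(k−1))·(1 − ΣVar(i)/total variance) = (7/6)·(1 − 10.148/36.484) = 0.842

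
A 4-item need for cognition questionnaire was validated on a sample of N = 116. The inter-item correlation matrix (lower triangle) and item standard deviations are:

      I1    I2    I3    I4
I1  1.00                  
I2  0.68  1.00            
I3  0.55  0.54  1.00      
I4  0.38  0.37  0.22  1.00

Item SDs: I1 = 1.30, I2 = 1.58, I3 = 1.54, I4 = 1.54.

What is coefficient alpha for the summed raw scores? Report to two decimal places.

Σσ²ᵢ = 1.30² + 1.58² + 1.54² + 1.54² = 8.9296
Covariances σ_ij = r_ij · s_i · s_j:
  σ(I1,I2) = 0.68 × 1.30 × 1.58 = 1.3967
  σ(I1,I3) = 0.55 × 1.30 × 1.54 = 1.1011
  σ(I1,I4) = 0.38 × 1.30 × 1.54 = 0.7608
  σ(I2,I3) = 0.54 × 1.58 × 1.54 = 1.3139
  σ(I2,I4) = 0.37 × 1.58 × 1.54 = 0.9003
  σ(I3,I4) = 0.22 × 1.54 × 1.54 = 0.5218
σ²_T = Σσ²ᵢ + 2·Σσ_ij = 8.9296 + 2 × 5.9946 = 20.9188
α = (4/3)·(1 − 8.9296/20.9188) = 0.76

α = 0.76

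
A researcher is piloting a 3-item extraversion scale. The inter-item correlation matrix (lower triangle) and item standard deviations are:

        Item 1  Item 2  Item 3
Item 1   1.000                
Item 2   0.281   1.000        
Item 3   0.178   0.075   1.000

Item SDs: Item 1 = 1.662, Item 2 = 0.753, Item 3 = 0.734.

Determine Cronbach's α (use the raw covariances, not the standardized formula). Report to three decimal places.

Σσ²ᵢ = 1.662² + 0.753² + 0.734² = 3.8680
Covariances σ_ij = r_ij · s_i · s_j:
  σ(Item 1,Item 2) = 0.281 × 1.662 × 0.753 = 0.3517
  σ(Item 1,Item 3) = 0.178 × 1.662 × 0.734 = 0.2171
  σ(Item 2,Item 3) = 0.075 × 0.753 × 0.734 = 0.0415
σ²_T = Σσ²ᵢ + 2·Σσ_ij = 3.8680 + 2 × 0.6103 = 5.0886
α = (3/2)·(1 − 3.8680/5.0886) = 0.360

α = 0.360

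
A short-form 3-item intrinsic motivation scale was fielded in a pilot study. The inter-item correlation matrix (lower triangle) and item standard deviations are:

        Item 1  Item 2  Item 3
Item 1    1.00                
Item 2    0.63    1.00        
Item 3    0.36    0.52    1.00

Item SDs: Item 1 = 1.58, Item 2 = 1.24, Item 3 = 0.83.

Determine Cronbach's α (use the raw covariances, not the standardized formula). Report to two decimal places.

α = 0.73

Σσ²ᵢ = 1.58² + 1.24² + 0.83² = 4.7229
Covariances σ_ij = r_ij · s_i · s_j:
  σ(Item 1,Item 2) = 0.63 × 1.58 × 1.24 = 1.2343
  σ(Item 1,Item 3) = 0.36 × 1.58 × 0.83 = 0.4721
  σ(Item 2,Item 3) = 0.52 × 1.24 × 0.83 = 0.5352
σ²_T = Σσ²ᵢ + 2·Σσ_ij = 4.7229 + 2 × 2.2416 = 9.2061
α = (3/2)·(1 − 4.7229/9.2061) = 0.73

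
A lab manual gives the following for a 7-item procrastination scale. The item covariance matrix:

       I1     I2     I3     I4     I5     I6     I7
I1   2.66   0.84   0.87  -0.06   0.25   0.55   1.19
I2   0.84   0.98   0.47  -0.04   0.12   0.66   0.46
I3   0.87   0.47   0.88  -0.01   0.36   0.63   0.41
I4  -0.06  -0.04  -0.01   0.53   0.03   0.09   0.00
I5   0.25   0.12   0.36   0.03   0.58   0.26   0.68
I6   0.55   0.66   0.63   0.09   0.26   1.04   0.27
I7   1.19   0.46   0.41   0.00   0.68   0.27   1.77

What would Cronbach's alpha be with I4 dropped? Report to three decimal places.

Remaining items: I1, I2, I3, I5, I6, I7 (k = 6).
ΣVar(i) = 2.66 + 0.98 + 0.88 + 0.58 + 1.04 + 1.77 = 7.91
σ²_T = 7.91 + 2 × 8.02 = 23.95
α (item deleted) = (6/5)·(1 − 7.91/23.95) = 0.804

α = 0.804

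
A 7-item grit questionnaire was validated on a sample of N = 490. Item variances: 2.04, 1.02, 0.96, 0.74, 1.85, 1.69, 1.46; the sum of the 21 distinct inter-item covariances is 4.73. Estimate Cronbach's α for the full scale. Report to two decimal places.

sum of item variances = 2.04 + 1.02 + 0.96 + 0.74 + 1.85 + 1.69 + 1.46 = 9.76
Sum of distinct covariances = 4.73
σ²_total = sum of item variances + 2·Σcov = 9.76 + 2 × 4.73 = 19.22
α = (7/6)·(1 − 9.76/19.22) = 0.57

Cronbach's α = 0.57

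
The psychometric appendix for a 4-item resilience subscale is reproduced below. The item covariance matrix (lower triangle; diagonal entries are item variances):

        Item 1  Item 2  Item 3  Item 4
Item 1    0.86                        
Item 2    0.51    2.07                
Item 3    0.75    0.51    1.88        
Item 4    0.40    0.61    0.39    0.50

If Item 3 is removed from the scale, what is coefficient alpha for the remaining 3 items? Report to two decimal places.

Remaining items: Item 1, Item 2, Item 4 (k = 3).
Σσᵢ² = 0.86 + 2.07 + 0.50 = 3.43
total variance = 3.43 + 2 × 1.52 = 6.47
α (item deleted) = (3/2)·(1 − 3.43/6.47) = 0.70

coefficient alpha = 0.70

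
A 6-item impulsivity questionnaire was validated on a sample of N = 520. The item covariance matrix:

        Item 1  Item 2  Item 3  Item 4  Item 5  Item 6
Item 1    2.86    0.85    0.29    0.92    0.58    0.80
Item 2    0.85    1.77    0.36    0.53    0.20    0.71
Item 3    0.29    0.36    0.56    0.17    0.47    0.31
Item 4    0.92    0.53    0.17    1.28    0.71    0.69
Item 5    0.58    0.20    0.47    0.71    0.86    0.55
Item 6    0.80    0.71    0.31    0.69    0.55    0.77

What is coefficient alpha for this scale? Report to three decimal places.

α = 0.801

ΣVar(i) = 2.86 + 1.77 + 0.56 + 1.28 + 0.86 + 0.77 = 8.10
Sum of off-diagonal covariances = 8.14
σ²_T = 8.10 + 2 × 8.14 = 24.38
α = (k/(k−1))·(1 − ΣVar(i)/σ²_T) = (6/5)·(1 − 8.10/24.38) = 0.801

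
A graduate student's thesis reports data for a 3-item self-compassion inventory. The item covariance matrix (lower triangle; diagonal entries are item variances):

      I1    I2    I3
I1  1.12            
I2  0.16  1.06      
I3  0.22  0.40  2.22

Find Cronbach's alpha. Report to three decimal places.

Cronbach's alpha = 0.393

Σσᵢ² = 1.12 + 1.06 + 2.22 = 4.40
Sum of the distinct covariances = 0.78
σ²_total = 4.40 + 2 × 0.78 = 5.96
α = (k/(k−1))·(1 − Σσᵢ²/σ²_total) = (3/2)·(1 − 4.40/5.96) = 0.393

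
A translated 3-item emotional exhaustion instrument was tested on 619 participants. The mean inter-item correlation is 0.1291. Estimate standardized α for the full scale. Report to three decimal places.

Standardized α = k·r̄ / (1 + (k−1)·r̄) = 3 × 0.1291 / (1 + 2 × 0.1291)
  = 0.3873 / 1.2582 = 0.308

α = 0.308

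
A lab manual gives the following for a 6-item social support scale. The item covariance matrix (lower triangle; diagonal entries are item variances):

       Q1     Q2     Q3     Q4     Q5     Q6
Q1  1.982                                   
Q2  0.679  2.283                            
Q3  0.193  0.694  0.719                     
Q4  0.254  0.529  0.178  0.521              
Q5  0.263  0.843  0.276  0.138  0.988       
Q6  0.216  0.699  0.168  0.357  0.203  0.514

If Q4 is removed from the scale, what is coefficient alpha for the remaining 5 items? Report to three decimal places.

Remaining items: Q1, Q2, Q3, Q5, Q6 (k = 5).
Σσ²ᵢ = 1.982 + 2.283 + 0.719 + 0.988 + 0.514 = 6.486
total variance = 6.486 + 2 × 4.234 = 14.954
α (item deleted) = (5/4)·(1 − 6.486/14.954) = 0.708

α = 0.708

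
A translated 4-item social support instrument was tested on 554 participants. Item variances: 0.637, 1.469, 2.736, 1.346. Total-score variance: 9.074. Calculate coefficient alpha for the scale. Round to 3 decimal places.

Σσᵢ² = 0.637 + 1.469 + 2.736 + 1.346 = 6.188
α = (k/(k−1))·(1 − Σσᵢ²/Var(T)) = (4/3)·(1 − 6.188/9.074) = 0.424

α = 0.424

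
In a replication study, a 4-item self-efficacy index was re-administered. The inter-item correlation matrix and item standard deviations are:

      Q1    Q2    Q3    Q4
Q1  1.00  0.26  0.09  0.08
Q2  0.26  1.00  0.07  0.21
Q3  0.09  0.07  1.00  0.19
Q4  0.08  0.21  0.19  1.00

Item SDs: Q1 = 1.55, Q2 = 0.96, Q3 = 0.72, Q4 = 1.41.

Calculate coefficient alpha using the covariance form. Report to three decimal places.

Σσ²ᵢ = 1.55² + 0.96² + 0.72² + 1.41² = 5.8306
Covariances σ_ij = r_ij · s_i · s_j:
  σ(Q1,Q2) = 0.26 × 1.55 × 0.96 = 0.3869
  σ(Q1,Q3) = 0.09 × 1.55 × 0.72 = 0.1004
  σ(Q1,Q4) = 0.08 × 1.55 × 1.41 = 0.1748
  σ(Q2,Q3) = 0.07 × 0.96 × 0.72 = 0.0484
  σ(Q2,Q4) = 0.21 × 0.96 × 1.41 = 0.2843
  σ(Q3,Q4) = 0.19 × 0.72 × 1.41 = 0.1929
σ²_T = Σσ²ᵢ + 2·Σσ_ij = 5.8306 + 2 × 1.1877 = 8.2060
α = (4/3)·(1 − 5.8306/8.2060) = 0.386

coefficient alpha = 0.386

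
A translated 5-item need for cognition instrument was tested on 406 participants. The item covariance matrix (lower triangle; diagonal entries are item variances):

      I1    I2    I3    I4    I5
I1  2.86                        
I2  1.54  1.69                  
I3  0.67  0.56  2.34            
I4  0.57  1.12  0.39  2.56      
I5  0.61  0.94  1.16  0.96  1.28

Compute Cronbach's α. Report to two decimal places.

ΣVar(i) = 2.86 + 1.69 + 2.34 + 2.56 + 1.28 = 10.73
Σ_{i<j} σ_ij = 8.52
σ²_total = 10.73 + 2 × 8.52 = 27.77
α = (k/(k−1))·(1 − ΣVar(i)/σ²_total) = (5/4)·(1 − 10.73/27.77) = 0.77

α = 0.77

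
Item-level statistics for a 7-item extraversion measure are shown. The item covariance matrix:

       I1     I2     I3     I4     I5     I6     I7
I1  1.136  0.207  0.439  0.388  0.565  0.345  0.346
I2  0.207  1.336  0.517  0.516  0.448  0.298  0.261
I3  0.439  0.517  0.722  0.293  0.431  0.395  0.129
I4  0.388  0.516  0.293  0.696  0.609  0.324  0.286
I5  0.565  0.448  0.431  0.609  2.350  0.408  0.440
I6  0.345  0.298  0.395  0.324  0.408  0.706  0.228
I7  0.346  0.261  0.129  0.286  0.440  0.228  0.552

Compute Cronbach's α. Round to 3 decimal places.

α = 0.790

ΣVar(i) = 1.136 + 1.336 + 0.722 + 0.696 + 2.350 + 0.706 + 0.552 = 7.498
Sum of off-diagonal covariances = 7.873
σ²_T = 7.498 + 2 × 7.873 = 23.244
α = (k/(k−1))·(1 − ΣVar(i)/σ²_T) = (7/6)·(1 − 7.498/23.244) = 0.790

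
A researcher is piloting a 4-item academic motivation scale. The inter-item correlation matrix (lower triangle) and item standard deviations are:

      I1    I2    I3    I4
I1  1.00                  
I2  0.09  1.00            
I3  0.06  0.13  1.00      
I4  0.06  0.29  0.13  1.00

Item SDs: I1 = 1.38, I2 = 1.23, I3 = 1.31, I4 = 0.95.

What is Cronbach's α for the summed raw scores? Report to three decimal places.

Σσ²ᵢ = 1.38² + 1.23² + 1.31² + 0.95² = 6.0359
Covariances σ_ij = r_ij · s_i · s_j:
  σ(I1,I2) = 0.09 × 1.38 × 1.23 = 0.1528
  σ(I1,I3) = 0.06 × 1.38 × 1.31 = 0.1085
  σ(I1,I4) = 0.06 × 1.38 × 0.95 = 0.0787
  σ(I2,I3) = 0.13 × 1.23 × 1.31 = 0.2095
  σ(I2,I4) = 0.29 × 1.23 × 0.95 = 0.3389
  σ(I3,I4) = 0.13 × 1.31 × 0.95 = 0.1618
σ²_T = Σσ²ᵢ + 2·Σσ_ij = 6.0359 + 2 × 1.0502 = 8.1363
α = (4/3)·(1 − 6.0359/8.1363) = 0.344

α = 0.344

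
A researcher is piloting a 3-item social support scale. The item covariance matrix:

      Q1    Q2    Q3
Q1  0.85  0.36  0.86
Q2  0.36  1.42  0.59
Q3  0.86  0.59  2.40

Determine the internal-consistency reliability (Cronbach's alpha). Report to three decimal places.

ΣVar(i) = 0.85 + 1.42 + 2.40 = 4.67
Σ_{i<j} σ_ij = 1.81
σ²_total = 4.67 + 2 × 1.81 = 8.29
α = (k/(k−1))·(1 − ΣVar(i)/σ²_total) = (3/2)·(1 − 4.67/8.29) = 0.655

Cronbach's alpha = 0.655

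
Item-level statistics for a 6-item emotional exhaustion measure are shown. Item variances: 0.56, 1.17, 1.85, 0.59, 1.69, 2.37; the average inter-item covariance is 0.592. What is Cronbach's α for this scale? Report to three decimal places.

ΣVar(i) = 0.56 + 1.17 + 1.85 + 0.59 + 1.69 + 2.37 = 8.23
Sum of the 15 distinct covariances = 15 × 0.592 = 8.880
Var(T) = ΣVar(i) + 2·Σcov = 8.23 + 2 × 8.880 = 25.990
α = (6/5)·(1 − 8.23/25.990) = 0.820

α = 0.820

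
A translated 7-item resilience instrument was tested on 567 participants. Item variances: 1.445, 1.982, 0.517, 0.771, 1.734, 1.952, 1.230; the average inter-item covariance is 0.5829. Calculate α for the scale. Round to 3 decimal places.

Σσ²ᵢ = 1.445 + 1.982 + 0.517 + 0.771 + 1.734 + 1.952 + 1.230 = 9.631
Sum of the 21 distinct covariances = 21 × 0.5829 = 12.2409
σ²_T = Σσ²ᵢ + 2·Σcov = 9.631 + 2 × 12.2409 = 34.1128
α = (7/6)·(1 − 9.631/34.1128) = 0.837

α = 0.837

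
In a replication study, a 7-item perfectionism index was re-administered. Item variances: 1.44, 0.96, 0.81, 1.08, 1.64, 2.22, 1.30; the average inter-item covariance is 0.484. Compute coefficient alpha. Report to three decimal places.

Σσ²ᵢ = 1.44 + 0.96 + 0.81 + 1.08 + 1.64 + 2.22 + 1.30 = 9.45
Sum of the 21 distinct covariances = 21 × 0.484 = 10.164
σ²_T = Σσ²ᵢ + 2·Σcov = 9.45 + 2 × 10.164 = 29.778
α = (7/6)·(1 − 9.45/29.778) = 0.796

coefficient alpha = 0.796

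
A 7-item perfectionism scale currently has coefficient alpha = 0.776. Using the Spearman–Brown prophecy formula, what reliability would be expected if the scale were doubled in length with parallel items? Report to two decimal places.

Length factor m = 2
α' = m·α / (1 + (m−1)·α)
   = 2 × 0.776 / (1 + (2 − 1) × 0.776)
   = 1.5520 / 1.7760 = 0.87

predicted reliability = 0.87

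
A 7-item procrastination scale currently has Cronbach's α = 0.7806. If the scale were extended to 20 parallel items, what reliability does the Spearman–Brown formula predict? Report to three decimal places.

Length factor m = 20/7 = 2.8571
α' = m·α / (1 + (m−1)·α)
   = 20/7 × 0.7806 / (1 + (20/7 − 1) × 0.7806)
   = 2.2303 / 2.4497 = 0.910

predicted reliability = 0.910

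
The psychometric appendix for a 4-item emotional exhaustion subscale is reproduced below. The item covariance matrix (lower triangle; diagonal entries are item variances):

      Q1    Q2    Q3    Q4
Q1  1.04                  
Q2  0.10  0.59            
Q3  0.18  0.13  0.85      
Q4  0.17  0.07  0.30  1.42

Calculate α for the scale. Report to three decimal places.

α = 0.437

sum of item variances = 1.04 + 0.59 + 0.85 + 1.42 = 3.90
Sum of off-diagonal covariances = 0.95
σ²_T = 3.90 + 2 × 0.95 = 5.80
α = (k/(k−1))·(1 − sum of item variances/σ²_T) = (4/3)·(1 − 3.90/5.80) = 0.437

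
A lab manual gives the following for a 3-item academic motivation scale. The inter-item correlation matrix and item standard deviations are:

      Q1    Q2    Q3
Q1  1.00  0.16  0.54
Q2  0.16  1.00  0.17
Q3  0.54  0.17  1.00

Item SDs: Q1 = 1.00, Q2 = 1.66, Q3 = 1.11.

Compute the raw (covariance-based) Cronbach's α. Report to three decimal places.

Cronbach's α = 0.481

Σσ²ᵢ = 1.00² + 1.66² + 1.11² = 4.9877
Covariances σ_ij = r_ij · s_i · s_j:
  σ(Q1,Q2) = 0.16 × 1.00 × 1.66 = 0.2656
  σ(Q1,Q3) = 0.54 × 1.00 × 1.11 = 0.5994
  σ(Q2,Q3) = 0.17 × 1.66 × 1.11 = 0.3132
σ²_T = Σσ²ᵢ + 2·Σσ_ij = 4.9877 + 2 × 1.1782 = 7.3441
α = (3/2)·(1 − 4.9877/7.3441) = 0.481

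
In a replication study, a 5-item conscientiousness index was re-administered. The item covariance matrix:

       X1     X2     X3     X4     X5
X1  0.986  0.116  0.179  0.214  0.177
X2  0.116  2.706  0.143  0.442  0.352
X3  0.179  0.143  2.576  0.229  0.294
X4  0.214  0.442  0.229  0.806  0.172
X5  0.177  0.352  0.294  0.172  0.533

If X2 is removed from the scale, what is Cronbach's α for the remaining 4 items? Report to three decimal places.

Remaining items: X1, X3, X4, X5 (k = 4).
ΣVar(i) = 0.986 + 2.576 + 0.806 + 0.533 = 4.901
Var(T) = 4.901 + 2 × 1.265 = 7.431
α (item deleted) = (4/3)·(1 − 4.901/7.431) = 0.454

α = 0.454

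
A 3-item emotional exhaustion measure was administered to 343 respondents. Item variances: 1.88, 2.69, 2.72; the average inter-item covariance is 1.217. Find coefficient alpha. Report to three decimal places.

α = 0.751

ΣVar(i) = 1.88 + 2.69 + 2.72 = 7.29
Sum of the 3 distinct covariances = 3 × 1.217 = 3.651
σ²_total = ΣVar(i) + 2·Σcov = 7.29 + 2 × 3.651 = 14.592
α = (3/2)·(1 − 7.29/14.592) = 0.751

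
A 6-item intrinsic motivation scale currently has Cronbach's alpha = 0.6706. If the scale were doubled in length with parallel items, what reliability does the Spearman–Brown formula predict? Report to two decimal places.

predicted reliability = 0.80

Length factor m = 2
α' = m·α / (1 + (m−1)·α)
   = 2 × 0.6706 / (1 + (2 − 1) × 0.6706)
   = 1.3412 / 1.6706 = 0.80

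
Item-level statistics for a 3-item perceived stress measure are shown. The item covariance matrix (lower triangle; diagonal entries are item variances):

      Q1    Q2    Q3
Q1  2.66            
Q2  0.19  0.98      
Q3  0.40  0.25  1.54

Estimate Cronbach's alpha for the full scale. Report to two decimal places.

Cronbach's alpha = 0.37

Σσᵢ² = 2.66 + 0.98 + 1.54 = 5.18
Sum of the distinct covariances = 0.84
total variance = 5.18 + 2 × 0.84 = 6.86
α = (k/(k−1))·(1 − Σσᵢ²/total variance) = (3/2)·(1 − 5.18/6.86) = 0.37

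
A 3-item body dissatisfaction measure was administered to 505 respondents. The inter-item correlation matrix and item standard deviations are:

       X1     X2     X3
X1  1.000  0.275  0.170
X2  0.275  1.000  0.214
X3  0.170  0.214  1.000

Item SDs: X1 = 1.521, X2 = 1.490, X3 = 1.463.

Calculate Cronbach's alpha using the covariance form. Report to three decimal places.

Σσ²ᵢ = 1.521² + 1.490² + 1.463² = 6.6739
Covariances σ_ij = r_ij · s_i · s_j:
  σ(X1,X2) = 0.275 × 1.521 × 1.490 = 0.6232
  σ(X1,X3) = 0.170 × 1.521 × 1.463 = 0.3783
  σ(X2,X3) = 0.214 × 1.490 × 1.463 = 0.4665
σ²_T = Σσ²ᵢ + 2·Σσ_ij = 6.6739 + 2 × 1.4680 = 9.6099
α = (3/2)·(1 − 6.6739/9.6099) = 0.458

Cronbach's alpha = 0.458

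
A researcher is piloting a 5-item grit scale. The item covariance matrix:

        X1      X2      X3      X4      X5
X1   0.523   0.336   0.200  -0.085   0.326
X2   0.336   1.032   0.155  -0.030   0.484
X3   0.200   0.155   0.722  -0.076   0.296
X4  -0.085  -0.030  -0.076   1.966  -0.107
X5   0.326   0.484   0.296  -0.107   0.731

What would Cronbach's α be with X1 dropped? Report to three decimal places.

Remaining items: X2, X3, X4, X5 (k = 4).
sum of item variances = 1.032 + 0.722 + 1.966 + 0.731 = 4.451
σ²_total = 4.451 + 2 × 0.722 = 5.895
α (item deleted) = (4/3)·(1 − 4.451/5.895) = 0.327

α = 0.327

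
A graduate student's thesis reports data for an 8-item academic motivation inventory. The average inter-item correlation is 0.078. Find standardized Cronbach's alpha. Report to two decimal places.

Standardized α = k·r̄ / (1 + (k−1)·r̄) = 8 × 0.078 / (1 + 7 × 0.078)
  = 0.6240 / 1.5460 = 0.40

standardized Cronbach's alpha = 0.40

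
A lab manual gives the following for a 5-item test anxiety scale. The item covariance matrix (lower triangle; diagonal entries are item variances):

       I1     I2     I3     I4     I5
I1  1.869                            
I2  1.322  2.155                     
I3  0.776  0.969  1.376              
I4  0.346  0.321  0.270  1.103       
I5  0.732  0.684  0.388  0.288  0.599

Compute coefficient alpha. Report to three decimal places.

ΣVar(i) = 1.869 + 2.155 + 1.376 + 1.103 + 0.599 = 7.102
Sum of the distinct covariances = 6.096
Var(T) = 7.102 + 2 × 6.096 = 19.294
α = (k/(k−1))·(1 − ΣVar(i)/Var(T)) = (5/4)·(1 − 7.102/19.294) = 0.790

coefficient alpha = 0.790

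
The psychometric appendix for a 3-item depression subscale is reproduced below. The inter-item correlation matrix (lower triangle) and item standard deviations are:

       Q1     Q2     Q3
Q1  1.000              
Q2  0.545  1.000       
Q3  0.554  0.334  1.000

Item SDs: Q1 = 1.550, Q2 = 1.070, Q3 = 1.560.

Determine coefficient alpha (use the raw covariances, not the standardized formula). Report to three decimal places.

Σσ²ᵢ = 1.550² + 1.070² + 1.560² = 5.9810
Covariances σ_ij = r_ij · s_i · s_j:
  σ(Q1,Q2) = 0.545 × 1.550 × 1.070 = 0.9039
  σ(Q1,Q3) = 0.554 × 1.550 × 1.560 = 1.3396
  σ(Q2,Q3) = 0.334 × 1.070 × 1.560 = 0.5575
σ²_T = Σσ²ᵢ + 2·Σσ_ij = 5.9810 + 2 × 2.8010 = 11.5830
α = (3/2)·(1 − 5.9810/11.5830) = 0.725

coefficient alpha = 0.725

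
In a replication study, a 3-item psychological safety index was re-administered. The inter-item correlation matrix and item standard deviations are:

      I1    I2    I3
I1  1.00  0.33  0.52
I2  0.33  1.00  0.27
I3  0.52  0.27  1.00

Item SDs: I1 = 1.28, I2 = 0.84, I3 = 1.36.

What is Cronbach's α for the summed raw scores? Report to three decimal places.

Σσ²ᵢ = 1.28² + 0.84² + 1.36² = 4.1936
Covariances σ_ij = r_ij · s_i · s_j:
  σ(I1,I2) = 0.33 × 1.28 × 0.84 = 0.3548
  σ(I1,I3) = 0.52 × 1.28 × 1.36 = 0.9052
  σ(I2,I3) = 0.27 × 0.84 × 1.36 = 0.3084
σ²_T = Σσ²ᵢ + 2·Σσ_ij = 4.1936 + 2 × 1.5684 = 7.3304
α = (3/2)·(1 − 4.1936/7.3304) = 0.642

Cronbach's α = 0.642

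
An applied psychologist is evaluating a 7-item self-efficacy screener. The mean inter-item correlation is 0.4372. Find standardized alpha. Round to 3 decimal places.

α = 0.845

Standardized α = k·r̄ / (1 + (k−1)·r̄) = 7 × 0.4372 / (1 + 6 × 0.4372)
  = 3.0604 / 3.6232 = 0.845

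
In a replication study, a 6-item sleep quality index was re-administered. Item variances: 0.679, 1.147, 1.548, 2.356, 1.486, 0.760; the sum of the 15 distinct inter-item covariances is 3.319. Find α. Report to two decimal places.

α = 0.55

ΣVar(i) = 0.679 + 1.147 + 1.548 + 2.356 + 1.486 + 0.760 = 7.976
Sum of distinct covariances = 3.319
Var(T) = ΣVar(i) + 2·Σcov = 7.976 + 2 × 3.319 = 14.614
α = (6/5)·(1 − 7.976/14.614) = 0.55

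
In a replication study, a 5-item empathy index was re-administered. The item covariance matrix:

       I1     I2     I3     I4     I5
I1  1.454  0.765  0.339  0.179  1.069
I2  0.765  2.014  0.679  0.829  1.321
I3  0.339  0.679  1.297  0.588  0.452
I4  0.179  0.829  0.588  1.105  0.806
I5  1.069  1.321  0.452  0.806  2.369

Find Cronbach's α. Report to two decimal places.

sum of item variances = 1.454 + 2.014 + 1.297 + 1.105 + 2.369 = 8.239
Sum of the distinct covariances = 7.027
total variance = 8.239 + 2 × 7.027 = 22.293
α = (k/(k−1))·(1 − sum of item variances/total variance) = (5/4)·(1 − 8.239/22.293) = 0.79

α = 0.79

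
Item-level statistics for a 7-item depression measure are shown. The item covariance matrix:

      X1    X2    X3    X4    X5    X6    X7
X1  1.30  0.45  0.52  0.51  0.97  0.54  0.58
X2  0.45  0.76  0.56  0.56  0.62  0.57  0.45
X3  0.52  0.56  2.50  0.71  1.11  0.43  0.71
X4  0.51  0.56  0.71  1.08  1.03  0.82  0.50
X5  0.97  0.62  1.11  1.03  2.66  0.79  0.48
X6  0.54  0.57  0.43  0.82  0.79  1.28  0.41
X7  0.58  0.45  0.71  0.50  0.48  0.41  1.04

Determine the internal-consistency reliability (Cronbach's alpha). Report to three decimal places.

sum of item variances = 1.30 + 0.76 + 2.50 + 1.08 + 2.66 + 1.28 + 1.04 = 10.62
Σ_{i<j} σ_ij = 13.32
total variance = 10.62 + 2 × 13.32 = 37.26
α = (k/(k−1))·(1 − sum of item variances/total variance) = (7/6)·(1 − 10.62/37.26) = 0.834

Cronbach's alpha = 0.834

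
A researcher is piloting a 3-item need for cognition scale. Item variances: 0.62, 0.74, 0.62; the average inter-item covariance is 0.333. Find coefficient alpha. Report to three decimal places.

coefficient alpha = 0.753

Σσ²ᵢ = 0.62 + 0.74 + 0.62 = 1.98
Sum of the 3 distinct covariances = 3 × 0.333 = 0.999
σ²_total = Σσ²ᵢ + 2·Σcov = 1.98 + 2 × 0.999 = 3.978
α = (3/2)·(1 − 1.98/3.978) = 0.753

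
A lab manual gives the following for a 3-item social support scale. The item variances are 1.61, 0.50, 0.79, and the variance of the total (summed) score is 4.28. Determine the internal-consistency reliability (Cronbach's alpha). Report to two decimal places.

Cronbach's alpha = 0.48

Σσᵢ² = 1.61 + 0.50 + 0.79 = 2.90
α = (k/(k−1))·(1 − Σσᵢ²/total variance) = (3/2)·(1 − 2.90/4.28) = 0.48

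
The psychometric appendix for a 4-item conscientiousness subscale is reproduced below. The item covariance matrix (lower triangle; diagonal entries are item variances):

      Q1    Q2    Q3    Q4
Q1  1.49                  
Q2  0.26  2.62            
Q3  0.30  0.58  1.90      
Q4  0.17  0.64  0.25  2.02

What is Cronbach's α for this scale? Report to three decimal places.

Cronbach's α = 0.472

sum of item variances = 1.49 + 2.62 + 1.90 + 2.02 = 8.03
Sum of the distinct covariances = 2.20
σ²_total = 8.03 + 2 × 2.20 = 12.43
α = (k/(k−1))·(1 − sum of item variances/σ²_total) = (4/3)·(1 − 8.03/12.43) = 0.472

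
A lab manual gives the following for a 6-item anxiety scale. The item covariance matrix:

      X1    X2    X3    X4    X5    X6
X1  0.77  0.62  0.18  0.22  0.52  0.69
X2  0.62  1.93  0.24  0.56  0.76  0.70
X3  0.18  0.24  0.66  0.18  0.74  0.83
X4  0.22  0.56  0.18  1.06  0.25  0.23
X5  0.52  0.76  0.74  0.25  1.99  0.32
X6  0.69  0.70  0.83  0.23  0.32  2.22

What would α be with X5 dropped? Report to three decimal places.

α = 0.716

Remaining items: X1, X2, X3, X4, X6 (k = 5).
Σσᵢ² = 0.77 + 1.93 + 0.66 + 1.06 + 2.22 = 6.64
Var(T) = 6.64 + 2 × 4.45 = 15.54
α (item deleted) = (5/4)·(1 − 6.64/15.54) = 0.716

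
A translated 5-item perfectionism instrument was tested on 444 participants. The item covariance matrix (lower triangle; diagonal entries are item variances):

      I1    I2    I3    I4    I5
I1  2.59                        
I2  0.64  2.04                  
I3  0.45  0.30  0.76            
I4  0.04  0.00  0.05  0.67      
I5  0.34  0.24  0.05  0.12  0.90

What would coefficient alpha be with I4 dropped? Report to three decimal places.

Remaining items: I1, I2, I3, I5 (k = 4).
Σσ²ᵢ = 2.59 + 2.04 + 0.76 + 0.90 = 6.29
total variance = 6.29 + 2 × 2.02 = 10.33
α (item deleted) = (4/3)·(1 − 6.29/10.33) = 0.521

α = 0.521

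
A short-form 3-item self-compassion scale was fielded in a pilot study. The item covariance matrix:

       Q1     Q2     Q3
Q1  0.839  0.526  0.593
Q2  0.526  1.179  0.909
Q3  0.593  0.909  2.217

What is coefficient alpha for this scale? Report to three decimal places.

α = 0.734

sum of item variances = 0.839 + 1.179 + 2.217 = 4.235
Sum of off-diagonal covariances = 2.028
σ²_total = 4.235 + 2 × 2.028 = 8.291
α = (k/(k−1))·(1 − sum of item variances/σ²_total) = (3/2)·(1 − 4.235/8.291) = 0.734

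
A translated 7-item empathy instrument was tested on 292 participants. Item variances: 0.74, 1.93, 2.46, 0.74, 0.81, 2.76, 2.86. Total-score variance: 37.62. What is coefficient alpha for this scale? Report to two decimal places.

coefficient alpha = 0.79

Σσ²ᵢ = 0.74 + 1.93 + 2.46 + 0.74 + 0.81 + 2.76 + 2.86 = 12.30
α = (k/(k−1))·(1 − Σσ²ᵢ/σ²_T) = (7/6)·(1 − 12.30/37.62) = 0.79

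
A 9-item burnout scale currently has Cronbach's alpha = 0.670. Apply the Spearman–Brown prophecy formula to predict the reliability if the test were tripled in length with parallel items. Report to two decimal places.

Length factor m = 3
α' = m·α / (1 + (m−1)·α)
   = 3 × 0.670 / (1 + (3 − 1) × 0.670)
   = 2.0100 / 2.3400 = 0.86

predicted reliability = 0.86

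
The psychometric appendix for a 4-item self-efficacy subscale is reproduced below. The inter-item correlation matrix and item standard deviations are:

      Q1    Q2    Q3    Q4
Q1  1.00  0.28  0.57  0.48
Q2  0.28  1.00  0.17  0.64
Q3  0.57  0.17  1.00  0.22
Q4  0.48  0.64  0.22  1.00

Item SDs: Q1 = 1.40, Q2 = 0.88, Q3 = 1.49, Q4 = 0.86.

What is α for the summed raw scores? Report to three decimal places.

Σσ²ᵢ = 1.40² + 0.88² + 1.49² + 0.86² = 5.6941
Covariances σ_ij = r_ij · s_i · s_j:
  σ(Q1,Q2) = 0.28 × 1.40 × 0.88 = 0.3450
  σ(Q1,Q3) = 0.57 × 1.40 × 1.49 = 1.1890
  σ(Q1,Q4) = 0.48 × 1.40 × 0.86 = 0.5779
  σ(Q2,Q3) = 0.17 × 0.88 × 1.49 = 0.2229
  σ(Q2,Q4) = 0.64 × 0.88 × 0.86 = 0.4844
  σ(Q3,Q4) = 0.22 × 1.49 × 0.86 = 0.2819
σ²_T = Σσ²ᵢ + 2·Σσ_ij = 5.6941 + 2 × 3.1011 = 11.8963
α = (4/3)·(1 − 5.6941/11.8963) = 0.695

α = 0.695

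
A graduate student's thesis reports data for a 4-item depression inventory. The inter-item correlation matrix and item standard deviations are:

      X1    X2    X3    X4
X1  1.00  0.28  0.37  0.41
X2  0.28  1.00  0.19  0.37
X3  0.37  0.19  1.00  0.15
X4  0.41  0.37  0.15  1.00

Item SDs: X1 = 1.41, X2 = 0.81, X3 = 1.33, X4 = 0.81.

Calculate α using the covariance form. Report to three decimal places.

Σσ²ᵢ = 1.41² + 0.81² + 1.33² + 0.81² = 5.0692
Covariances σ_ij = r_ij · s_i · s_j:
  σ(X1,X2) = 0.28 × 1.41 × 0.81 = 0.3198
  σ(X1,X3) = 0.37 × 1.41 × 1.33 = 0.6939
  σ(X1,X4) = 0.41 × 1.41 × 0.81 = 0.4683
  σ(X2,X3) = 0.19 × 0.81 × 1.33 = 0.2047
  σ(X2,X4) = 0.37 × 0.81 × 0.81 = 0.2428
  σ(X3,X4) = 0.15 × 1.33 × 0.81 = 0.1616
σ²_T = Σσ²ᵢ + 2·Σσ_ij = 5.0692 + 2 × 2.0911 = 9.2514
α = (4/3)·(1 − 5.0692/9.2514) = 0.603

α = 0.603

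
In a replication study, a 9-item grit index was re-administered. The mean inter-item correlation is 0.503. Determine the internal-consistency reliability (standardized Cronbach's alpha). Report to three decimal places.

Standardized α = k·r̄ / (1 + (k−1)·r̄) = 9 × 0.503 / (1 + 8 × 0.503)
  = 4.5270 / 5.0240 = 0.901

α = 0.901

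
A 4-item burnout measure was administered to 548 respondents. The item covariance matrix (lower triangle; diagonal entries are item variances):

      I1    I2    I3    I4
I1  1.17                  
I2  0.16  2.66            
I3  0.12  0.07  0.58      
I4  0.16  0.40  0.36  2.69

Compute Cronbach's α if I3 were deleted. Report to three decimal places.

α = 0.271

Remaining items: I1, I2, I4 (k = 3).
ΣVar(i) = 1.17 + 2.66 + 2.69 = 6.52
σ²_total = 6.52 + 2 × 0.72 = 7.96
α (item deleted) = (3/2)·(1 − 6.52/7.96) = 0.271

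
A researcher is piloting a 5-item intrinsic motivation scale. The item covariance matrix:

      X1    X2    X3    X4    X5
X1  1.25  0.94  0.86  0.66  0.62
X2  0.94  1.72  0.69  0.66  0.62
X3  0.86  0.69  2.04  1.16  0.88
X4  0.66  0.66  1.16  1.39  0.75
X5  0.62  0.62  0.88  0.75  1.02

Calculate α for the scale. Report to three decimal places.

α = 0.848

Σσᵢ² = 1.25 + 1.72 + 2.04 + 1.39 + 1.02 = 7.42
Sum of the distinct covariances = 7.84
σ²_T = 7.42 + 2 × 7.84 = 23.10
α = (k/(k−1))·(1 − Σσᵢ²/σ²_T) = (5/4)·(1 − 7.42/23.10) = 0.848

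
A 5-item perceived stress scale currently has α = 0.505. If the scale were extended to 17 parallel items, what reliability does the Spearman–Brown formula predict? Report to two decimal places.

Length factor m = 17/5 = 3.4000
α' = m·α / (1 + (m−1)·α)
   = 17/5 × 0.505 / (1 + (17/5 − 1) × 0.505)
   = 1.7170 / 2.2120 = 0.78

predicted reliability = 0.78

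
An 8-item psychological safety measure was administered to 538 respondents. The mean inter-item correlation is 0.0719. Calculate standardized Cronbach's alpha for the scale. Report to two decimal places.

α = 0.38

Standardized α = k·r̄ / (1 + (k−1)·r̄) = 8 × 0.0719 / (1 + 7 × 0.0719)
  = 0.5752 / 1.5033 = 0.38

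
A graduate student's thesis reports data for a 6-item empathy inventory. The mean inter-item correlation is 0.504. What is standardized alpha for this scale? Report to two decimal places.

standardized alpha = 0.86

Standardized α = k·r̄ / (1 + (k−1)·r̄) = 6 × 0.504 / (1 + 5 × 0.504)
  = 3.0240 / 3.5200 = 0.86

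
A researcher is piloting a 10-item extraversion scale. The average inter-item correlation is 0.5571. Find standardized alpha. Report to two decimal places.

α = 0.93

Standardized α = k·r̄ / (1 + (k−1)·r̄) = 10 × 0.5571 / (1 + 9 × 0.5571)
  = 5.5710 / 6.0139 = 0.93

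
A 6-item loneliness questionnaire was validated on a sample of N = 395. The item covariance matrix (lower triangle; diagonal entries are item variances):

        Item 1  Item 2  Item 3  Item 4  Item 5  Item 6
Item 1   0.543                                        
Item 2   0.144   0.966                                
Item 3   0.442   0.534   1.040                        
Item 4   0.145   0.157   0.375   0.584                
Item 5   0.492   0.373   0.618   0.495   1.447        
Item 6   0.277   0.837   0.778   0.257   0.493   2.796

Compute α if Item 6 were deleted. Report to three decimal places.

Remaining items: Item 1, Item 2, Item 3, Item 4, Item 5 (k = 5).
Σσᵢ² = 0.543 + 0.966 + 1.040 + 0.584 + 1.447 = 4.580
total variance = 4.580 + 2 × 3.775 = 12.130
α (item deleted) = (5/4)·(1 − 4.580/12.130) = 0.778

α = 0.778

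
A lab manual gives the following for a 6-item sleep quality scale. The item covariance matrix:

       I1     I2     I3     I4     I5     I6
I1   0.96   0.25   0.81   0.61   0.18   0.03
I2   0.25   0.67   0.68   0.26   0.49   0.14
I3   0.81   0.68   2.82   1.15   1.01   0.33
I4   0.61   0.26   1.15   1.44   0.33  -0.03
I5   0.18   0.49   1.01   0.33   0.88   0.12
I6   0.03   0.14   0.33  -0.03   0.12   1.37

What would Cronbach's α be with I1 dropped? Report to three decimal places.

Cronbach's α = 0.694

Remaining items: I2, I3, I4, I5, I6 (k = 5).
Σσ²ᵢ = 0.67 + 2.82 + 1.44 + 0.88 + 1.37 = 7.18
σ²_total = 7.18 + 2 × 4.48 = 16.14
α (item deleted) = (5/4)·(1 − 7.18/16.14) = 0.694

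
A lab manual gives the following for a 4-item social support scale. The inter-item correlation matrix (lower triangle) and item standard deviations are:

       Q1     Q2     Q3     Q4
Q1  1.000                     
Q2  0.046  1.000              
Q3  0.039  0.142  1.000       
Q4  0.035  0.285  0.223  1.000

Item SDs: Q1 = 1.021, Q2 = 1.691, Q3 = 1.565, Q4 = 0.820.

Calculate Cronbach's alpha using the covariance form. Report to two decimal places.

α = 0.35

Σσ²ᵢ = 1.021² + 1.691² + 1.565² + 0.820² = 7.0235
Covariances σ_ij = r_ij · s_i · s_j:
  σ(Q1,Q2) = 0.046 × 1.021 × 1.691 = 0.0794
  σ(Q1,Q3) = 0.039 × 1.021 × 1.565 = 0.0623
  σ(Q1,Q4) = 0.035 × 1.021 × 0.820 = 0.0293
  σ(Q2,Q3) = 0.142 × 1.691 × 1.565 = 0.3758
  σ(Q2,Q4) = 0.285 × 1.691 × 0.820 = 0.3952
  σ(Q3,Q4) = 0.223 × 1.565 × 0.820 = 0.2862
σ²_T = Σσ²ᵢ + 2·Σσ_ij = 7.0235 + 2 × 1.2282 = 9.4799
α = (4/3)·(1 − 7.0235/9.4799) = 0.35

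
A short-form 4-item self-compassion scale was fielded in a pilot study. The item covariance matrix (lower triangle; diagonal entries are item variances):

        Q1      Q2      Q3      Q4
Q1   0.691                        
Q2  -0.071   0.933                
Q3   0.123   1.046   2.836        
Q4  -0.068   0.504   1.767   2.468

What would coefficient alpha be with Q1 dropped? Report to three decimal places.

Remaining items: Q2, Q3, Q4 (k = 3).
Σσᵢ² = 0.933 + 2.836 + 2.468 = 6.237
σ²_total = 6.237 + 2 × 3.317 = 12.871
α (item deleted) = (3/2)·(1 − 6.237/12.871) = 0.773

coefficient alpha = 0.773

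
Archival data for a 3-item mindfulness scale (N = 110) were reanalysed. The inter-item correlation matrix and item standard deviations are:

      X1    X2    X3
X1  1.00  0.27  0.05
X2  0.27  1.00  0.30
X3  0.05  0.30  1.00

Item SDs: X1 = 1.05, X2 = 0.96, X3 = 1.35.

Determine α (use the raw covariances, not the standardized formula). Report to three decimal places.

Σσ²ᵢ = 1.05² + 0.96² + 1.35² = 3.8466
Covariances σ_ij = r_ij · s_i · s_j:
  σ(X1,X2) = 0.27 × 1.05 × 0.96 = 0.2722
  σ(X1,X3) = 0.05 × 1.05 × 1.35 = 0.0709
  σ(X2,X3) = 0.30 × 0.96 × 1.35 = 0.3888
σ²_T = Σσ²ᵢ + 2·Σσ_ij = 3.8466 + 2 × 0.7319 = 5.3104
α = (3/2)·(1 − 3.8466/5.3104) = 0.413

α = 0.413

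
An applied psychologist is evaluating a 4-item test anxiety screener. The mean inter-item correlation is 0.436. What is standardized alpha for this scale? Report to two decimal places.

standardized alpha = 0.76

Standardized α = k·r̄ / (1 + (k−1)·r̄) = 4 × 0.436 / (1 + 3 × 0.436)
  = 1.7440 / 2.3080 = 0.76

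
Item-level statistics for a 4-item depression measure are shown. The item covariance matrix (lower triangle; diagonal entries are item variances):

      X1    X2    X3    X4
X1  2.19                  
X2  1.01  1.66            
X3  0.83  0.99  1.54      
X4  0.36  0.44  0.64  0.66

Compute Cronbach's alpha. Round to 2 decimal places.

Σσᵢ² = 2.19 + 1.66 + 1.54 + 0.66 = 6.05
Sum of the distinct covariances = 4.27
Var(T) = 6.05 + 2 × 4.27 = 14.59
α = (k/(k−1))·(1 − Σσᵢ²/Var(T)) = (4/3)·(1 − 6.05/14.59) = 0.78

α = 0.78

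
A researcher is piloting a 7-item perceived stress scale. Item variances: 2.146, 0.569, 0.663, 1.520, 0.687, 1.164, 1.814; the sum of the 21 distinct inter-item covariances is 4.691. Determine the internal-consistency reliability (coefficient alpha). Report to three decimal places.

coefficient alpha = 0.610

Σσᵢ² = 2.146 + 0.569 + 0.663 + 1.520 + 0.687 + 1.164 + 1.814 = 8.563
Sum of distinct covariances = 4.691
total variance = Σσᵢ² + 2·Σcov = 8.563 + 2 × 4.691 = 17.945
α = (7/6)·(1 − 8.563/17.945) = 0.610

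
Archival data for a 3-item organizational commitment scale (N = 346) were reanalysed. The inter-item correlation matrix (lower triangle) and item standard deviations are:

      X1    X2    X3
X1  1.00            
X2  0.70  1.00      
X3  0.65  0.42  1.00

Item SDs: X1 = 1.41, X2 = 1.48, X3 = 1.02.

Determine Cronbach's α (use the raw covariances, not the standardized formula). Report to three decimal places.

α = 0.806

Σσ²ᵢ = 1.41² + 1.48² + 1.02² = 5.2189
Covariances σ_ij = r_ij · s_i · s_j:
  σ(X1,X2) = 0.70 × 1.41 × 1.48 = 1.4608
  σ(X1,X3) = 0.65 × 1.41 × 1.02 = 0.9348
  σ(X2,X3) = 0.42 × 1.48 × 1.02 = 0.6340
σ²_T = Σσ²ᵢ + 2·Σσ_ij = 5.2189 + 2 × 3.0296 = 11.2781
α = (3/2)·(1 − 5.2189/11.2781) = 0.806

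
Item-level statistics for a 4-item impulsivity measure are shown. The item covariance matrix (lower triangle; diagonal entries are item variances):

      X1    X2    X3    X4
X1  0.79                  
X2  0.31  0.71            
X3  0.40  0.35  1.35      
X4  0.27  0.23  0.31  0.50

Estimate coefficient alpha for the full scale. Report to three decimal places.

coefficient alpha = 0.703

Σσ²ᵢ = 0.79 + 0.71 + 1.35 + 0.50 = 3.35
Sum of the distinct covariances = 1.87
Var(T) = 3.35 + 2 × 1.87 = 7.09
α = (k/(k−1))·(1 − Σσ²ᵢ/Var(T)) = (4/3)·(1 − 3.35/7.09) = 0.703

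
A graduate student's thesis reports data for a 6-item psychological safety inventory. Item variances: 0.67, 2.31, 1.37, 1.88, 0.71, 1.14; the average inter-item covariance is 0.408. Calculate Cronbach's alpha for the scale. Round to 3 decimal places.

α = 0.723

ΣVar(i) = 0.67 + 2.31 + 1.37 + 1.88 + 0.71 + 1.14 = 8.08
Sum of the 15 distinct covariances = 15 × 0.408 = 6.120
total variance = ΣVar(i) + 2·Σcov = 8.08 + 2 × 6.120 = 20.320
α = (6/5)·(1 − 8.08/20.320) = 0.723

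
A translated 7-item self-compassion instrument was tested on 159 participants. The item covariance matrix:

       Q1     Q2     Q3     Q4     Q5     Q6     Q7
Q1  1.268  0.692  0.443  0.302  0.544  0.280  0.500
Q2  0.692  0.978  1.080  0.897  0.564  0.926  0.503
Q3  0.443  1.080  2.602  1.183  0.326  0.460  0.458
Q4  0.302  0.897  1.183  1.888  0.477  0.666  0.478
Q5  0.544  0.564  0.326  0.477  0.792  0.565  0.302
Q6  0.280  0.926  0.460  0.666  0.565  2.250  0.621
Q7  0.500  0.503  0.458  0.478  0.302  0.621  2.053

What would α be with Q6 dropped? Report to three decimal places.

Remaining items: Q1, Q2, Q3, Q4, Q5, Q7 (k = 6).
ΣVar(i) = 1.268 + 0.978 + 2.602 + 1.888 + 0.792 + 2.053 = 9.581
Var(T) = 9.581 + 2 × 8.749 = 27.079
α (item deleted) = (6/5)·(1 − 9.581/27.079) = 0.775

α = 0.775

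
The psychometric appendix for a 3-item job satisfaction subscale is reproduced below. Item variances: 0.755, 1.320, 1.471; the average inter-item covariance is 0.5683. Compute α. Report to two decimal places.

α = 0.74

ΣVar(i) = 0.755 + 1.320 + 1.471 = 3.546
Sum of the 3 distinct covariances = 3 × 0.5683 = 1.7049
σ²_T = ΣVar(i) + 2·Σcov = 3.546 + 2 × 1.7049 = 6.9558
α = (3/2)·(1 − 3.546/6.9558) = 0.74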